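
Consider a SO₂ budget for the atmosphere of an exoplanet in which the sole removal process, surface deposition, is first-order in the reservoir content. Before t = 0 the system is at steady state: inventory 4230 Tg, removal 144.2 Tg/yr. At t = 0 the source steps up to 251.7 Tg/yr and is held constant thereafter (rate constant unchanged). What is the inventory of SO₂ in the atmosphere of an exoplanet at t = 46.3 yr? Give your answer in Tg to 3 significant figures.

Residence time τ = M₀/F₀ = 29.33 yr. The eventual steady state is M_∞ = M₀·(F₁/F₀) = 4230 × 251.7/144.2 = 7383.4 Tg.
The anomaly ΔM(t) = M(t) − M_∞ decays as ΔM₀·e^(−t/τ) with ΔM₀ = 4230 − 7383.4 = −3153 Tg.
At t = 46.3 yr, e^(−t/τ) = e^(−1.578) = 0.2063, so ΔM = −650.6 Tg and M = 7383.4 − 650.6 = 6732.8 Tg.

6730 Tg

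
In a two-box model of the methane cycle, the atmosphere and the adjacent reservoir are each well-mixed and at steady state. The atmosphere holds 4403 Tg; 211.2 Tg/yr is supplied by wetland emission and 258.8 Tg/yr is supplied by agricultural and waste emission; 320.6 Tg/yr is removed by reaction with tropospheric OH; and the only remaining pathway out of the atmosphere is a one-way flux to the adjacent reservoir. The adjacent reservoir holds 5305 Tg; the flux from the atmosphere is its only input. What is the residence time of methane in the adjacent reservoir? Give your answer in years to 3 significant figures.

35.5 yr

Balance the atmosphere: ΣF_in = 211.2 + 258.8 = 470.00 Tg/yr.
Flux to the adjacent reservoir = ΣF_in − (320.6) = 149.40 Tg/yr.
At steady state the output of the adjacent reservoir equals its input, 149.40 Tg/yr.
τ = M / F = 5305 / 149.40 = 35.51 yr.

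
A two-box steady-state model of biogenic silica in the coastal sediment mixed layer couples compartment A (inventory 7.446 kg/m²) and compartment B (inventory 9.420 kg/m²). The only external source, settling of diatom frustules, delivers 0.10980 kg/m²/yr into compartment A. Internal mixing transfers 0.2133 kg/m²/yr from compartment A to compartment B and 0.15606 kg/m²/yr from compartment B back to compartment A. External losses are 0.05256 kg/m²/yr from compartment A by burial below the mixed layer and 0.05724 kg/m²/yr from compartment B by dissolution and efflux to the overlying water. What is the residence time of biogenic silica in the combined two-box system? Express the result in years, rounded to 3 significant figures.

Treat the two boxes together as one reservoir: the mixing fluxes between them are internal recycling, so τ = ΣM / Σ(external losses).
M_total = 7.446 + 9.420 = 16.866 kg/m².
ΣF_external_out = 0.05256 + 0.05724 = 0.10980 kg/m²/yr.
τ = M_total / ΣF_ext = 16.866 / 0.10980 = 153.6 yr.

154 yr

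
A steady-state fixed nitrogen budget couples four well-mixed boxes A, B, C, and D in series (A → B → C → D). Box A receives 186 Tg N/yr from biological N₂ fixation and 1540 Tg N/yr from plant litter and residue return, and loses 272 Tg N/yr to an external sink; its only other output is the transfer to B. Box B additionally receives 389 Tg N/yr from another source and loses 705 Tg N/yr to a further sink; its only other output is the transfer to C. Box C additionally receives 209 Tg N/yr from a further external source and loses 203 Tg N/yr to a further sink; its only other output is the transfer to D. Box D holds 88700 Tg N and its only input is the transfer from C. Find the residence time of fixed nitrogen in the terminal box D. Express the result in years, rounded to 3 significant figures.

Box A: F(A→B) = (186 + 1540) − 272 = 1454.0 Tg N/yr.
Box B: F(B→C) = (1454.0 + 389) − 705 = 1138.0 Tg N/yr.
Box C: F(C→D) = (1138.0 + 209) − 203 = 1144.0 Tg N/yr.
Box D throughput = its input = 1144.0 Tg N/yr; τ = 88700 / 1144.0 = 77.53 yr.

77.5 yr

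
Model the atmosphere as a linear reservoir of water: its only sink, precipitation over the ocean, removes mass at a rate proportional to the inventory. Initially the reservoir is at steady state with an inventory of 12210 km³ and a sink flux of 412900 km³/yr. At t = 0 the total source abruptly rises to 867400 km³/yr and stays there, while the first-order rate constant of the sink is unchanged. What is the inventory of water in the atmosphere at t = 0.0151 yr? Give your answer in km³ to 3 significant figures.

The sink rate constant is k = F₀/M₀ = 412900/12210 = 33.82 yr⁻¹.
Solving dM/dt = F₁ − kM with M(0) = M₀ gives M(t) = F₁/k + (M₀ − F₁/k)·e^(−kt).
F₁/k = 867400/33.82 = 25650 km³; kt = 33.82 × 0.0151 = 0.5106, e^(−kt) = 0.6001.
M(0.0151) = 25650 + (12210 − 25650) × 0.6001 = 25650 − 8066 = 17584 km³.

17600 km³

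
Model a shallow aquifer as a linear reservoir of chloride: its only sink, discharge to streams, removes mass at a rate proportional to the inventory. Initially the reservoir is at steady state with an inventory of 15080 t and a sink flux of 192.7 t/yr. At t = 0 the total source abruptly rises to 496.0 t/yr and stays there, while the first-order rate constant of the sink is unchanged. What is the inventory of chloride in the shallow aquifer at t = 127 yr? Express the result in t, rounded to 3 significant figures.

34100 t

The sink rate constant is k = F₀/M₀ = 192.7/15080 = 0.01278 yr⁻¹.
Solving dM/dt = F₁ − kM with M(0) = M₀ gives M(t) = F₁/k + (M₀ − F₁/k)·e^(−kt).
F₁/k = 496.0/0.01278 = 38815 t; kt = 0.01278 × 127 = 1.623, e^(−kt) = 0.1973.
M(127) = 38815 + (15080 − 38815) × 0.1973 = 38815 − 4684 = 34131 t.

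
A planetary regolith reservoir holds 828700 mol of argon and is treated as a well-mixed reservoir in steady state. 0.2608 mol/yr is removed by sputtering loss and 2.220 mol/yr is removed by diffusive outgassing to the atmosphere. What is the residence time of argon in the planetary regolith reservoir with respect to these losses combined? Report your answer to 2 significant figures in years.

Total removal = 0.2608 + 2.220 = 2.4808 mol/yr.
τ = M / ΣF_out = 828700 / 2.4808 = 334000 yr.

330000 yr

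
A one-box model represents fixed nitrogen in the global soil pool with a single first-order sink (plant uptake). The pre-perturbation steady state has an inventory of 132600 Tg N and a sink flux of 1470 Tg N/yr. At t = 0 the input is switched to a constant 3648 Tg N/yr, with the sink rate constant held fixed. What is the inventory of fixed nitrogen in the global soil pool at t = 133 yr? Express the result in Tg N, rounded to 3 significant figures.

τ = M₀/F₀ = 132600/1470 = 90.20 yr; rate constant k = 1/τ.
New steady state M_∞ = F₁/k = F₁·τ = 3648 × 90.20 = 329060 Tg N.
M(t) = M_∞ + (M₀ − M_∞)·e^(−t/τ); t/τ = 133/90.20 = 1.474, so e^(−t/τ) = 0.2289.
M(t) = 329060 − 196500 × 0.2289 = 284090 Tg N.

284000 Tg N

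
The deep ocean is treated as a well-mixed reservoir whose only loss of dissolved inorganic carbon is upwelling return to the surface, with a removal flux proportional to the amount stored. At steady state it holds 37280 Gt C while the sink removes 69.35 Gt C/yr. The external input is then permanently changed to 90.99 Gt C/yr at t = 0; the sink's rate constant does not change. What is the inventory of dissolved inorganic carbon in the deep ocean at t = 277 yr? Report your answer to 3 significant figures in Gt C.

42000 Gt C

τ = M₀/F₀ = 37280/69.35 = 537.6 yr; rate constant k = 1/τ.
New steady state M_∞ = F₁/k = F₁·τ = 90.99 × 537.6 = 48913 Gt C.
M(t) = M_∞ + (M₀ − M_∞)·e^(−t/τ); t/τ = 277/537.6 = 0.5153, so e^(−t/τ) = 0.5973.
M(t) = 48913 − 11630 × 0.5973 = 41964 Gt C.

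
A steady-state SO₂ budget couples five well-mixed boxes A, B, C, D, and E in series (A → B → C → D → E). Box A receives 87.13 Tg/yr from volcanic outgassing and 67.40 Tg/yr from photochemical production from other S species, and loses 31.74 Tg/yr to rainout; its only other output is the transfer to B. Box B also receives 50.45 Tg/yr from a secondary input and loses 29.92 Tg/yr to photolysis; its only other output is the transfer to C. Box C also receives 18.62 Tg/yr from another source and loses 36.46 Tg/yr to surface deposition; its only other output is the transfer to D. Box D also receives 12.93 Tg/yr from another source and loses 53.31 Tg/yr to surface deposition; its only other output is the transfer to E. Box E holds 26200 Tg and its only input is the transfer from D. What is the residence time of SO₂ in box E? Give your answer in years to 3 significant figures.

308 yr

Box A: F(A→B) = (87.13 + 67.40) − 31.74 = 122.79 Tg/yr.
Box B: F(B→C) = (122.79 + 50.45) − 29.92 = 143.32 Tg/yr.
Box C: F(C→D) = (143.32 + 18.62) − 36.46 = 125.48 Tg/yr.
Box D: F(D→E) = (125.48 + 12.93) − 53.31 = 85.100 Tg/yr.
Box E throughput = its input = 85.100 Tg/yr; τ = 26200 / 85.100 = 307.9 yr.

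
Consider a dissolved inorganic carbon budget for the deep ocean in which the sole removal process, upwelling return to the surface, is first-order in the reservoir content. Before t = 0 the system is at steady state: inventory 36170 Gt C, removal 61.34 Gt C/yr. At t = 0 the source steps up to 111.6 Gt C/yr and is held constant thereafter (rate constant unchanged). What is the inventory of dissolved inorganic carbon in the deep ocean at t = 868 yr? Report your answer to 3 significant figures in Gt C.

The sink rate constant is k = F₀/M₀ = 61.34/36170 = 0.001696 yr⁻¹.
Solving dM/dt = F₁ − kM with M(0) = M₀ gives M(t) = F₁/k + (M₀ − F₁/k)·e^(−kt).
F₁/k = 111.6/0.001696 = 65807 Gt C; kt = 0.001696 × 868 = 1.472, e^(−kt) = 0.2295.
M(868) = 65807 + (36170 − 65807) × 0.2295 = 65807 − 6800 = 59006 Gt C.

59000 Gt C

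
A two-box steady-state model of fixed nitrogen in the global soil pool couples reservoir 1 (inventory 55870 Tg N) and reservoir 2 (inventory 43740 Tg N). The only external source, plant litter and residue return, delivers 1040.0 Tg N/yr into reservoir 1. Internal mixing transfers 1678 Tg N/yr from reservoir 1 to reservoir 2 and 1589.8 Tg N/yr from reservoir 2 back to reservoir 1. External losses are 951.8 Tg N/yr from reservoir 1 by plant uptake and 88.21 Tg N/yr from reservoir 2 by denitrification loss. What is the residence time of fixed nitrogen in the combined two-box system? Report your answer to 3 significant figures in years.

Treat the two boxes together as one reservoir: the mixing fluxes between them are internal recycling, so τ = ΣM / Σ(external losses).
M_total = 55870 + 43740 = 99610 Tg N.
ΣF_external_out = 951.8 + 88.21 = 1040.0 Tg N/yr.
τ = M_total / ΣF_ext = 99610 / 1040.0 = 95.78 yr.

95.8 yr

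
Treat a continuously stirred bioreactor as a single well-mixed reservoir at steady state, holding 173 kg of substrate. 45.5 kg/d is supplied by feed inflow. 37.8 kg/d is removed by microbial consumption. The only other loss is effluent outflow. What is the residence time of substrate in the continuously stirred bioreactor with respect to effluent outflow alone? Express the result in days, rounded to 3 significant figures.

At steady state ΣF_in = ΣF_out.
ΣF_in = 45.500 kg/d.
Effluent outflow flux = ΣF_in − (37.8) = 45.500 − 37.80 = 7.700 kg/d.
τ = M / F = 173 / 7.700 = 22.47 d.

22.5 d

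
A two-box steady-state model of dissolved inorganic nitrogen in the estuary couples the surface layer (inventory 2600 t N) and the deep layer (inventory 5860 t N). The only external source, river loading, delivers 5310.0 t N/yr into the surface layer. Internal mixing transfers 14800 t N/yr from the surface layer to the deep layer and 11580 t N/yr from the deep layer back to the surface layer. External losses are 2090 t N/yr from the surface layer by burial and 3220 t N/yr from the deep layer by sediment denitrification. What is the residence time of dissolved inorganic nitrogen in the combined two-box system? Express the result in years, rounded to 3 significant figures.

1.59 yr

Residence time in the combined system uses the total inventory and the total *external* removal — internal exchanges between the two boxes cancel.
M_total = 2600 + 5860 = 8460.0 t N.
ΣF_external_out = 2090 + 3220 = 5310.0 t N/yr.
τ = M_total / ΣF_ext = 8460.0 / 5310.0 = 1.593 yr.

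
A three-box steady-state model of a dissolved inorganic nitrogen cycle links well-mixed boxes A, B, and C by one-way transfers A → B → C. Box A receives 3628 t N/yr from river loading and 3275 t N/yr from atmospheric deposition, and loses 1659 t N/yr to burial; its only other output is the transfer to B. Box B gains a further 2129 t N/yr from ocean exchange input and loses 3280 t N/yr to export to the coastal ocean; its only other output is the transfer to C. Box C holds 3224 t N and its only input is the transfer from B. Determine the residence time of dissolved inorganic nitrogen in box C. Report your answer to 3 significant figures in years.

Box A: F(A→B) = (3628 + 3275) − 1659 = 5244.0 t N/yr.
Box B: F(B→C) = (5244.0 + 2129) − 3280 = 4093.0 t N/yr.
Box C throughput = its input = 4093.0 t N/yr; τ = 3224 / 4093.0 = 0.7877 yr.

0.788 yr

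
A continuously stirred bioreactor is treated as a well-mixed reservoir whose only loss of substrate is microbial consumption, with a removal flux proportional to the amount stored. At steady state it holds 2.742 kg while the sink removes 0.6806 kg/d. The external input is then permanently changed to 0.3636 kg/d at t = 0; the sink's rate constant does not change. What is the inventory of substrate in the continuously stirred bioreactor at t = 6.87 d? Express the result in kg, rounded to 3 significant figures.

τ = M₀/F₀ = 2.742/0.6806 = 4.029 d; rate constant k = 1/τ.
New steady state M_∞ = F₁/k = F₁·τ = 0.3636 × 4.029 = 1.4649 kg.
M(t) = M_∞ + (M₀ − M_∞)·e^(−t/τ); t/τ = 6.87/4.029 = 1.705, so e^(−t/τ) = 0.1817.
M(t) = 1.4649 + 1.277 × 0.1817 = 1.6970 kg.

1.70 kg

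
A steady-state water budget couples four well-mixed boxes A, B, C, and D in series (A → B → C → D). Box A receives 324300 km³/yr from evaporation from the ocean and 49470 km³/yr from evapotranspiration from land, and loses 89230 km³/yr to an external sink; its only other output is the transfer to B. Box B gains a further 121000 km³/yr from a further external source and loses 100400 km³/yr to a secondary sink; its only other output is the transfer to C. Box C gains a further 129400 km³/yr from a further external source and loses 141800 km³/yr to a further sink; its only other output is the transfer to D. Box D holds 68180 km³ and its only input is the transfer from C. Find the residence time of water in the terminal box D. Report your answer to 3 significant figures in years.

Box A: F(A→B) = (324300 + 49470) − 89230 = 284540 km³/yr.
Box B: F(B→C) = (284540 + 121000) − 100400 = 305140 km³/yr.
Box C: F(C→D) = (305140 + 129400) − 141800 = 292740 km³/yr.
Box D throughput = its input = 292740 km³/yr; τ = 68180 / 292740 = 0.2329 yr.

0.233 yr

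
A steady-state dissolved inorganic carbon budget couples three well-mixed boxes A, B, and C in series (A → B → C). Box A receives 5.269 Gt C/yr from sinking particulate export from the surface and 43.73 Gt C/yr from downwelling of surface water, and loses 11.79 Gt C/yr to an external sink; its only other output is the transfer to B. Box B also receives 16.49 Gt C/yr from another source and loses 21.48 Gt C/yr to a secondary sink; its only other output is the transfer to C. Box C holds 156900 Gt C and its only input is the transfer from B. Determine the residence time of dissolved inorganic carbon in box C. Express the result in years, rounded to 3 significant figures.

4870 yr

Box A: F(A→B) = (5.269 + 43.73) − 11.79 = 37.209 Gt C/yr.
Box B: F(B→C) = (37.209 + 16.49) − 21.48 = 32.219 Gt C/yr.
Box C throughput = its input = 32.219 Gt C/yr; τ = 156900 / 32.219 = 4870 yr.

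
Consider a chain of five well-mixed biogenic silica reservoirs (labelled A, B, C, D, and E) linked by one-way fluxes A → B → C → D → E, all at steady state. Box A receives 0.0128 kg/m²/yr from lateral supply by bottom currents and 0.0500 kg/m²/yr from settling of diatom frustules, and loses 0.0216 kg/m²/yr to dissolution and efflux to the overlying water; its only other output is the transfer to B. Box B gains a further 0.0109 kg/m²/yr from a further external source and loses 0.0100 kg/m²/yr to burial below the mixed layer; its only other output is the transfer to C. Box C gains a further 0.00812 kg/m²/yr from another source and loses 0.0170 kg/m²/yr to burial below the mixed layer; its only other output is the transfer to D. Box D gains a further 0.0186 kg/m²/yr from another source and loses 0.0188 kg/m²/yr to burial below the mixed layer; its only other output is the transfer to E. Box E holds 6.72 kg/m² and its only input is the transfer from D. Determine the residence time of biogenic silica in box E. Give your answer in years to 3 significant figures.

Box A: F(A→B) = (0.0128 + 0.0500) − 0.0216 = 0.041200 kg/m²/yr.
Box B: F(B→C) = (0.041200 + 0.0109) − 0.0100 = 0.042100 kg/m²/yr.
Box C: F(C→D) = (0.042100 + 0.00812) − 0.0170 = 0.033220 kg/m²/yr.
Box D: F(D→E) = (0.033220 + 0.0186) − 0.0188 = 0.033020 kg/m²/yr.
Box E throughput = its input = 0.033020 kg/m²/yr; τ = 6.72 / 0.033020 = 203.5 yr.

204 yr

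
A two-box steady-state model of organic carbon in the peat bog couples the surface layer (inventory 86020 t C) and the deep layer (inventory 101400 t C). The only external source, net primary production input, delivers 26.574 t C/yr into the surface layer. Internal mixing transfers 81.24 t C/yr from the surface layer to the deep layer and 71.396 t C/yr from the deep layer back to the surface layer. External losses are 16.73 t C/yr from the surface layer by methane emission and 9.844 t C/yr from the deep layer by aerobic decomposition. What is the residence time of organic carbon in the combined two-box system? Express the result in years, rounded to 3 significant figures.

For the system as a whole, the A↔B exchange is internal and contributes nothing to the throughput; only the external sinks remove mass.
M_total = 86020 + 101400 = 187420 t C.
ΣF_external_out = 16.73 + 9.844 = 26.574 t C/yr.
τ = M_total / ΣF_ext = 187420 / 26.574 = 7053 yr.

7050 yr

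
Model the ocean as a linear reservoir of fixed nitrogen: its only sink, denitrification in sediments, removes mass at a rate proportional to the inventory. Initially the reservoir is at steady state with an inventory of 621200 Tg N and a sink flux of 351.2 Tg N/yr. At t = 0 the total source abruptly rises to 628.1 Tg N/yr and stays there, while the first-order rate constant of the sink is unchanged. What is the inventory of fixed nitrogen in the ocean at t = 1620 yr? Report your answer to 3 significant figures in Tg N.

The sink rate constant is k = F₀/M₀ = 351.2/621200 = 0.0005654 yr⁻¹.
Solving dM/dt = F₁ − kM with M(0) = M₀ gives M(t) = F₁/k + (M₀ − F₁/k)·e^(−kt).
F₁/k = 628.1/0.0005654 = 1.1110×10^6 Tg N; kt = 0.0005654 × 1620 = 0.9159, e^(−kt) = 0.4002.
M(1620) = 1.1110×10^6 + (621200 − 1.1110×10^6) × 0.4002 = 1.1110×10^6 − 196000 = 914990 Tg N.

915000 Tg N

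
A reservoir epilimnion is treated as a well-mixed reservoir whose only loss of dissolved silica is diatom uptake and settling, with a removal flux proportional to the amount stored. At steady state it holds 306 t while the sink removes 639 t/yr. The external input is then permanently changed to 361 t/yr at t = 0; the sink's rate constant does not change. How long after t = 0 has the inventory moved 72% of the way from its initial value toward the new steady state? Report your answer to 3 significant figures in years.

0.610 yr

τ = M₀/F₀ = 306/639 = 0.4789 yr.
The remaining gap fraction is e^(−t/τ); 72% covered ⇒ e^(−t/τ) = 0.280.
t = −τ ln(0.280) = 0.4789 × 1.273 = 0.6096 yr.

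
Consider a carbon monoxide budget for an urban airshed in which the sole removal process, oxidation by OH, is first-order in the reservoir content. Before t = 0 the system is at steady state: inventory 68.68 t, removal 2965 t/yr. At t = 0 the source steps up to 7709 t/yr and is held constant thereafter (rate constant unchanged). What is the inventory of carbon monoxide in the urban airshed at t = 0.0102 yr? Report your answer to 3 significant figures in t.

108 t

Residence time τ = M₀/F₀ = 0.02316 yr. The eventual steady state is M_∞ = M₀·(F₁/F₀) = 68.68 × 7709/2965 = 178.57 t.
The anomaly ΔM(t) = M(t) − M_∞ decays as ΔM₀·e^(−t/τ) with ΔM₀ = 68.68 − 178.57 = −109.9 t.
At t = 0.0102 yr, e^(−t/τ) = e^(−0.4403) = 0.6438, so ΔM = −70.75 t and M = 178.57 − 70.75 = 107.82 t.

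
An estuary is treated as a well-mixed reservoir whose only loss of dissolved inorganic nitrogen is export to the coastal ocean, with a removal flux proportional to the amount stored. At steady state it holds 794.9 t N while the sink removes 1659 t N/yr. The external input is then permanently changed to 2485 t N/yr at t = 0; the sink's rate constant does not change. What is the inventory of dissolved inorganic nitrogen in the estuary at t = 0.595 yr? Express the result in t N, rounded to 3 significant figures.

Residence time τ = M₀/F₀ = 0.4791 yr. The eventual steady state is M_∞ = M₀·(F₁/F₀) = 794.9 × 2485/1659 = 1190.7 t N.
The anomaly ΔM(t) = M(t) − M_∞ decays as ΔM₀·e^(−t/τ) with ΔM₀ = 794.9 − 1190.7 = −395.8 t N.
At t = 0.595 yr, e^(−t/τ) = e^(−1.242) = 0.2889, so ΔM = −114.3 t N and M = 1190.7 − 114.3 = 1076.3 t N.

1080 t N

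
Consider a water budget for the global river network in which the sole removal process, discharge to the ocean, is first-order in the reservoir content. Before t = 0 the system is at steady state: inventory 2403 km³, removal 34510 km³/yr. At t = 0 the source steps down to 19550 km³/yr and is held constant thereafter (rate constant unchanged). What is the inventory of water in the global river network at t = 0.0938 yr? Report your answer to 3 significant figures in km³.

1630 km³

τ = M₀/F₀ = 2403/34510 = 0.06963 yr; rate constant k = 1/τ.
New steady state M_∞ = F₁/k = F₁·τ = 19550 × 0.06963 = 1361.3 km³.
M(t) = M_∞ + (M₀ − M_∞)·e^(−t/τ); t/τ = 0.0938/0.06963 = 1.347, so e^(−t/τ) = 0.2600.
M(t) = 1361.3 + 1042 × 0.2600 = 1632.1 km³.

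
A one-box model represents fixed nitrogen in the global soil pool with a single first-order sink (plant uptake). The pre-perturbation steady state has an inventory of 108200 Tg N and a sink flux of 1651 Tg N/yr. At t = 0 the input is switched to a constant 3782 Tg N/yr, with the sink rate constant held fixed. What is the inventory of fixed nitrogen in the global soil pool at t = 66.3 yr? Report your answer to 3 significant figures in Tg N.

197000 Tg N

The sink rate constant is k = F₀/M₀ = 1651/108200 = 0.01526 yr⁻¹.
Solving dM/dt = F₁ − kM with M(0) = M₀ gives M(t) = F₁/k + (M₀ − F₁/k)·e^(−kt).
F₁/k = 3782/0.01526 = 247860 Tg N; kt = 0.01526 × 66.3 = 1.012, e^(−kt) = 0.3636.
M(66.3) = 247860 + (108200 − 247860) × 0.3636 = 247860 − 50780 = 197080 Tg N.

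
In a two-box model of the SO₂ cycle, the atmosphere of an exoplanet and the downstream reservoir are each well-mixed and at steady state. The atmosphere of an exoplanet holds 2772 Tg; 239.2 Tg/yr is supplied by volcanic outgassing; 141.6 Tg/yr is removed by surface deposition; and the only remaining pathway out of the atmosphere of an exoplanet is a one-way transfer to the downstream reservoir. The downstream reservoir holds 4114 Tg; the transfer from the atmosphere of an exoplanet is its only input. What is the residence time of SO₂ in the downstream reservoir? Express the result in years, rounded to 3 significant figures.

42.2 yr

Balance the atmosphere of an exoplanet: ΣF_in = 239.20 Tg/yr.
Transfer to the downstream reservoir = ΣF_in − (141.6) = 97.600 Tg/yr.
At steady state the output of the downstream reservoir equals its input, 97.600 Tg/yr.
τ = M / F = 4114 / 97.600 = 42.15 yr.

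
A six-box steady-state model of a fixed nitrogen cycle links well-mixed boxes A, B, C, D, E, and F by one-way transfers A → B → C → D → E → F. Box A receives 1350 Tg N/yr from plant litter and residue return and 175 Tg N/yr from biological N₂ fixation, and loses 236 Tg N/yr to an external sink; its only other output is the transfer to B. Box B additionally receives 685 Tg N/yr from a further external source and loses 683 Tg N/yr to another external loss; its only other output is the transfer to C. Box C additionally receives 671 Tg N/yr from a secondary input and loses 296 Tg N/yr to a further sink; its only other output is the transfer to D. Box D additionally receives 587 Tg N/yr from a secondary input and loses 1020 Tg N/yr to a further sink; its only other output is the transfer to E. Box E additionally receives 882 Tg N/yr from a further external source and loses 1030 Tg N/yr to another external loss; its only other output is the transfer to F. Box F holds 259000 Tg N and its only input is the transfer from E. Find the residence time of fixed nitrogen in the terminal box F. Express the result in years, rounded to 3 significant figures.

Box A: F(A→B) = (1350 + 175) − 236 = 1289.0 Tg N/yr.
Box B: F(B→C) = (1289.0 + 685) − 683 = 1291.0 Tg N/yr.
Box C: F(C→D) = (1291.0 + 671) − 296 = 1666.0 Tg N/yr.
Box D: F(D→E) = (1666.0 + 587) − 1020 = 1233.0 Tg N/yr.
Box E: F(E→F) = (1233.0 + 882) − 1030 = 1085.0 Tg N/yr.
Box F throughput = its input = 1085.0 Tg N/yr; τ = 259000 / 1085.0 = 238.7 yr.

239 yr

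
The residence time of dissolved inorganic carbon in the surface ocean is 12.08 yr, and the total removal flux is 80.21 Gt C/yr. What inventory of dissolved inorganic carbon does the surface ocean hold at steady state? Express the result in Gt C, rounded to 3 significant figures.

969 Gt C

τ = M/F ⇒ M = τ × F = 12.08 × 80.21 = 968.9 Gt C.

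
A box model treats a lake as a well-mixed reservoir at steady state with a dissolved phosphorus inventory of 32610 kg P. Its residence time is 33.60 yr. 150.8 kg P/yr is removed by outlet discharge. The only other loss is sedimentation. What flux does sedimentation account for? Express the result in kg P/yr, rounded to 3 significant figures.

820 kg P/yr

Total removal F = M/τ = 32610 / 33.60 = 970.5 kg P/yr.
Sedimentation = F − (150.8) = 970.5 − 150.8 = 819.7 kg P/yr.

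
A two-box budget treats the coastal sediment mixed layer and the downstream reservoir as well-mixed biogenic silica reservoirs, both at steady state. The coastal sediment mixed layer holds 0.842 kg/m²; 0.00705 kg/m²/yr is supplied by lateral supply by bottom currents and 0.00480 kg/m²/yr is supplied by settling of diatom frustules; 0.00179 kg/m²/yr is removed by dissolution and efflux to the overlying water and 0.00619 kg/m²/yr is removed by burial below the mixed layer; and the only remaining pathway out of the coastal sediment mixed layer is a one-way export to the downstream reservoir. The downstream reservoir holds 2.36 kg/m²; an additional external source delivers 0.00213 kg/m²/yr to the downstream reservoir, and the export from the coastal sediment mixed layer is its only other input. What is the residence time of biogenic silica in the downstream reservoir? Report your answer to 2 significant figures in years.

Balance the coastal sediment mixed layer: ΣF_in = 0.00705 + 0.00480 = 0.011850 kg/m²/yr.
Export to the downstream reservoir = ΣF_in − (0.00179 + 0.00619) = 0.0038700 kg/m²/yr.
Total input to the downstream reservoir = 0.0038700 + 0.00213 = 0.0060000 kg/m²/yr; at steady state this equals its total output.
τ = M / F = 2.36 / 0.0060000 = 393.3 yr.

390 yr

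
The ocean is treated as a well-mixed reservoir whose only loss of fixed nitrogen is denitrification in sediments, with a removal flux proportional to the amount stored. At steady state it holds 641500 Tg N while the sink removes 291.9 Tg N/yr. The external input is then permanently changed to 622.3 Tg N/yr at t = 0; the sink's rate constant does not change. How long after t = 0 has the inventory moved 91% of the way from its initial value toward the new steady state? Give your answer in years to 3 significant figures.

5290 yr

τ = M₀/F₀ = 641500/291.9 = 2198 yr.
The remaining gap fraction is e^(−t/τ); 91% covered ⇒ e^(−t/τ) = 0.0900.
t = −τ ln(0.0900) = 2198 × 2.408 = 5292 yr.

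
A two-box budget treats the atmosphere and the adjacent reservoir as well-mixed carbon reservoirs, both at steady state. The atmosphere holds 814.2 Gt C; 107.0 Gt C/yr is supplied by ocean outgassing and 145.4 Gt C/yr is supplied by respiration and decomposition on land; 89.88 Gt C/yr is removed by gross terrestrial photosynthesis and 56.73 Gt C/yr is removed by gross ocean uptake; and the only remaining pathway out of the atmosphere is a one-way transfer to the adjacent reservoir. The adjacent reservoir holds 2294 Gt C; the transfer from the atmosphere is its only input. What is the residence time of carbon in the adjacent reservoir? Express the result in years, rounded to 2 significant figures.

22 yr

Balance the atmosphere: ΣF_in = 107.0 + 145.4 = 252.40 Gt C/yr.
Transfer to the adjacent reservoir = ΣF_in − (89.88 + 56.73) = 105.79 Gt C/yr.
At steady state the output of the adjacent reservoir equals its input, 105.79 Gt C/yr.
τ = M / F = 2294 / 105.79 = 21.68 yr.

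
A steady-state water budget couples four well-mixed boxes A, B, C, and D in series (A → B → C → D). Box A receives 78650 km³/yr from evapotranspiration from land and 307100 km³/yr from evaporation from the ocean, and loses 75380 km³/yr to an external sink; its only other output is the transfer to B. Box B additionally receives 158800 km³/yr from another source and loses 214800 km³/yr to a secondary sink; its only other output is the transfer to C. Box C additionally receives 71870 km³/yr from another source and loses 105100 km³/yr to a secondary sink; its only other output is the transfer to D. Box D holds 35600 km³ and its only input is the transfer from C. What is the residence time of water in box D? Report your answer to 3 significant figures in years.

0.161 yr

Box A: F(A→B) = (78650 + 307100) − 75380 = 310370 km³/yr.
Box B: F(B→C) = (310370 + 158800) − 214800 = 254370 km³/yr.
Box C: F(C→D) = (254370 + 71870) − 105100 = 221140 km³/yr.
Box D throughput = its input = 221140 km³/yr; τ = 35600 / 221140 = 0.1610 yr.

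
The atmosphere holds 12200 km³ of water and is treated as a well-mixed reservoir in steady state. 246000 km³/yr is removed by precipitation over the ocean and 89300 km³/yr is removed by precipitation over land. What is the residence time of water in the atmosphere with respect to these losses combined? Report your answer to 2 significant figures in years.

0.036 yr

Total removal = 246000 + 89300 = 335300 km³/yr.
τ = M / ΣF_out = 12200 / 335300 = 0.03639 yr.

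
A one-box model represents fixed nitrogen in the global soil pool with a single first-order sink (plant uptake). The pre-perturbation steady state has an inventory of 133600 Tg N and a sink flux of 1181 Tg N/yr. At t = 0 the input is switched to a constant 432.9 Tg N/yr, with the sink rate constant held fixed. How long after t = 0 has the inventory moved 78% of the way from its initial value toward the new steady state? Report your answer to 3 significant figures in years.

171 yr

τ = M₀/F₀ = 133600/1181 = 113.1 yr.
The remaining gap fraction is e^(−t/τ); 78% covered ⇒ e^(−t/τ) = 0.220.
t = −τ ln(0.220) = 113.1 × 1.514 = 171.3 yr.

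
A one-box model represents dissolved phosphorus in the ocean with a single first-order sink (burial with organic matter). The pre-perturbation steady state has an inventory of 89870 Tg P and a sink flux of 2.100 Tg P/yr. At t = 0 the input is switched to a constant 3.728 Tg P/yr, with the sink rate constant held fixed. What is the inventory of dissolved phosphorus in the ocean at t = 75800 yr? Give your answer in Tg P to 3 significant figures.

Residence time τ = M₀/F₀ = 42800 yr. The eventual steady state is M_∞ = M₀·(F₁/F₀) = 89870 × 3.728/2.100 = 159540 Tg P.
The anomaly ΔM(t) = M(t) − M_∞ decays as ΔM₀·e^(−t/τ) with ΔM₀ = 89870 − 159540 = −69670 Tg P.
At t = 75800 yr, e^(−t/τ) = e^(−1.771) = 0.1701, so ΔM = −11850 Tg P and M = 159540 − 11850 = 147690 Tg P.

148000 Tg P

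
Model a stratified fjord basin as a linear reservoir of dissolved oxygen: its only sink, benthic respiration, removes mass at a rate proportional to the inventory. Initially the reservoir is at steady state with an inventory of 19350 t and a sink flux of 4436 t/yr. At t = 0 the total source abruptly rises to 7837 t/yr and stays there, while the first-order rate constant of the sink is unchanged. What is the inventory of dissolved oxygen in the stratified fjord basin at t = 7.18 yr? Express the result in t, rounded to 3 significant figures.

31300 t

The sink rate constant is k = F₀/M₀ = 4436/19350 = 0.2293 yr⁻¹.
Solving dM/dt = F₁ − kM with M(0) = M₀ gives M(t) = F₁/k + (M₀ − F₁/k)·e^(−kt).
F₁/k = 7837/0.2293 = 34185 t; kt = 0.2293 × 7.18 = 1.646, e^(−kt) = 0.1928.
M(7.18) = 34185 + (19350 − 34185) × 0.1928 = 34185 − 2860 = 31325 t.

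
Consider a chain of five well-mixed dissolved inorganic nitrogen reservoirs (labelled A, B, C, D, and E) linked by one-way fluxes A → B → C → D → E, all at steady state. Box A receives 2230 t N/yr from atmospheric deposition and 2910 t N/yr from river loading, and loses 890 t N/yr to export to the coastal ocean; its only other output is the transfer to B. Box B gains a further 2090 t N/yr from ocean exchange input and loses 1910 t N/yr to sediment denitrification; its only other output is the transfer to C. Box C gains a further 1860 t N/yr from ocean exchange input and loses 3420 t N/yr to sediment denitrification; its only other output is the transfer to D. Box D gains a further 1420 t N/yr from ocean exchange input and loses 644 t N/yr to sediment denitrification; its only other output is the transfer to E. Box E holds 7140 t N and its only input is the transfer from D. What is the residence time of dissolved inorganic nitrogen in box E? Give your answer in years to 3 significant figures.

1.96 yr

Box A: F(A→B) = (2230 + 2910) − 890 = 4250.0 t N/yr.
Box B: F(B→C) = (4250.0 + 2090) − 1910 = 4430.0 t N/yr.
Box C: F(C→D) = (4430.0 + 1860) − 3420 = 2870.0 t N/yr.
Box D: F(D→E) = (2870.0 + 1420) − 644 = 3646.0 t N/yr.
Box E throughput = its input = 3646.0 t N/yr; τ = 7140 / 3646.0 = 1.958 yr.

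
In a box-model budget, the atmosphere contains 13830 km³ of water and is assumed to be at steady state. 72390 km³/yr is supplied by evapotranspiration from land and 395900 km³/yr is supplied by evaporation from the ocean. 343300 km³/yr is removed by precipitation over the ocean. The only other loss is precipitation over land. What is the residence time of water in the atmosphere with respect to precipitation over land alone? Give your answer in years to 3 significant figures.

At steady state ΣF_in = ΣF_out.
ΣF_in = 72390 + 395900 = 468290 km³/yr.
Precipitation over land flux = ΣF_in − (343300) = 468290 − 343300 = 125000 km³/yr.
τ = M / F = 13830 / 125000 = 0.1106 yr.

0.111 yr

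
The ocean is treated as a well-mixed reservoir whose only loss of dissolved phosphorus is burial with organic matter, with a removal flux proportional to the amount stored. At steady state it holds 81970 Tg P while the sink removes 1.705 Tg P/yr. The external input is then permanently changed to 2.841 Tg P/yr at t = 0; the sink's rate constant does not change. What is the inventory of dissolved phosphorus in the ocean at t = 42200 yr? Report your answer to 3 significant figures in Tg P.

114000 Tg P

τ = M₀/F₀ = 81970/1.705 = 48080 yr; rate constant k = 1/τ.
New steady state M_∞ = F₁/k = F₁·τ = 2.841 × 48080 = 136580 Tg P.
M(t) = M_∞ + (M₀ − M_∞)·e^(−t/τ); t/τ = 42200/48080 = 0.8778, so e^(−t/τ) = 0.4157.
M(t) = 136580 − 54610 × 0.4157 = 113880 Tg P.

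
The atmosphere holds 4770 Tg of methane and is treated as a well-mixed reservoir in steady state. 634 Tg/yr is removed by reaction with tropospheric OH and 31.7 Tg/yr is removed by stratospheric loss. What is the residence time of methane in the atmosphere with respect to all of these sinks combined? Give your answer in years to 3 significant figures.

Total removal flux = 634 + 31.7 = 665.70 Tg/yr.
τ = M / ΣF_out = 4770 / 665.70 = 7.165 yr.

7.17 yr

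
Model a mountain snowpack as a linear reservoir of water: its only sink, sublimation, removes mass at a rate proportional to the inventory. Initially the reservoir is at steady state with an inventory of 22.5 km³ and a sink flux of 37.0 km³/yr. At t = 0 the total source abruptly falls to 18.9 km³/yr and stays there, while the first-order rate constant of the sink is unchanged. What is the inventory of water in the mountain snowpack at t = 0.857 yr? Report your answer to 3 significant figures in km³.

14.2 km³

τ = M₀/F₀ = 22.5/37.0 = 0.6081 yr; rate constant k = 1/τ.
New steady state M_∞ = F₁/k = F₁·τ = 18.9 × 0.6081 = 11.493 km³.
M(t) = M_∞ + (M₀ − M_∞)·e^(−t/τ); t/τ = 0.857/0.6081 = 1.409, so e^(−t/τ) = 0.2443.
M(t) = 11.493 + 11.01 × 0.2443 = 14.182 km³.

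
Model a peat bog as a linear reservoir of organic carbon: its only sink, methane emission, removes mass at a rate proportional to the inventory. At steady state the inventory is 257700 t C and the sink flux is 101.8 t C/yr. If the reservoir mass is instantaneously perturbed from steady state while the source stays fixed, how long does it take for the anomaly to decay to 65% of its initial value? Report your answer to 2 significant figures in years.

For a linear reservoir the anomaly decays as exp(−t/τ) with τ = M/F = 257700/101.8 = 2531 yr.
exp(−t/τ) = 0.65 ⇒ t = −τ ln(0.65) = 2531 × 0.4308 = 1090 yr.

1100 yr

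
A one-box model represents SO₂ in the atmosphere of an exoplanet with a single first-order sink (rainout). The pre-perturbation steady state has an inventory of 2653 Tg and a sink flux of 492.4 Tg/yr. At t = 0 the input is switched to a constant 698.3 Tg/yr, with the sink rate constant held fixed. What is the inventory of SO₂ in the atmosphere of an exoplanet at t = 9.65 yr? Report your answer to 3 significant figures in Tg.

3580 Tg

The sink rate constant is k = F₀/M₀ = 492.4/2653 = 0.1856 yr⁻¹.
Solving dM/dt = F₁ − kM with M(0) = M₀ gives M(t) = F₁/k + (M₀ − F₁/k)·e^(−kt).
F₁/k = 698.3/0.1856 = 3762.4 Tg; kt = 0.1856 × 9.65 = 1.791, e^(−kt) = 0.1668.
M(9.65) = 3762.4 + (2653 − 3762.4) × 0.1668 = 3762.4 − 185.0 = 3577.3 Tg.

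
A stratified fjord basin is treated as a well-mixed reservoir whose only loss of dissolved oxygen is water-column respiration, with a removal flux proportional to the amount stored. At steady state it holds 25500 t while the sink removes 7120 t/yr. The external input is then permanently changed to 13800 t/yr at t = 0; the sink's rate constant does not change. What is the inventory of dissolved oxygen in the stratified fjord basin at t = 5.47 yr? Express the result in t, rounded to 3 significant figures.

τ = M₀/F₀ = 25500/7120 = 3.581 yr; rate constant k = 1/τ.
New steady state M_∞ = F₁/k = F₁·τ = 13800 × 3.581 = 49424 t.
M(t) = M_∞ + (M₀ − M_∞)·e^(−t/τ); t/τ = 5.47/3.581 = 1.527, so e^(−t/τ) = 0.2171.
M(t) = 49424 − 23920 × 0.2171 = 44230 t.

44200 t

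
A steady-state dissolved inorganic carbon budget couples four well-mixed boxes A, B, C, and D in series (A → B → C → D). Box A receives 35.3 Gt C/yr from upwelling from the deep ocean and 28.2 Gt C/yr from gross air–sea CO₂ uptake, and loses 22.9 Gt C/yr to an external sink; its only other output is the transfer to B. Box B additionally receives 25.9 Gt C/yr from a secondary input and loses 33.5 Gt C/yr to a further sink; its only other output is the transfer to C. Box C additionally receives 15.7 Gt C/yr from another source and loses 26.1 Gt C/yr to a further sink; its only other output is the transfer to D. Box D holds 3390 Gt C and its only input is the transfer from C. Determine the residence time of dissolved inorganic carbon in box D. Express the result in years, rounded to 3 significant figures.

Box A: F(A→B) = (35.3 + 28.2) − 22.9 = 40.600 Gt C/yr.
Box B: F(B→C) = (40.600 + 25.9) − 33.5 = 33.000 Gt C/yr.
Box C: F(C→D) = (33.000 + 15.7) − 26.1 = 22.600 Gt C/yr.
Box D throughput = its input = 22.600 Gt C/yr; τ = 3390 / 22.600 = 150.0 yr.

150 yr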